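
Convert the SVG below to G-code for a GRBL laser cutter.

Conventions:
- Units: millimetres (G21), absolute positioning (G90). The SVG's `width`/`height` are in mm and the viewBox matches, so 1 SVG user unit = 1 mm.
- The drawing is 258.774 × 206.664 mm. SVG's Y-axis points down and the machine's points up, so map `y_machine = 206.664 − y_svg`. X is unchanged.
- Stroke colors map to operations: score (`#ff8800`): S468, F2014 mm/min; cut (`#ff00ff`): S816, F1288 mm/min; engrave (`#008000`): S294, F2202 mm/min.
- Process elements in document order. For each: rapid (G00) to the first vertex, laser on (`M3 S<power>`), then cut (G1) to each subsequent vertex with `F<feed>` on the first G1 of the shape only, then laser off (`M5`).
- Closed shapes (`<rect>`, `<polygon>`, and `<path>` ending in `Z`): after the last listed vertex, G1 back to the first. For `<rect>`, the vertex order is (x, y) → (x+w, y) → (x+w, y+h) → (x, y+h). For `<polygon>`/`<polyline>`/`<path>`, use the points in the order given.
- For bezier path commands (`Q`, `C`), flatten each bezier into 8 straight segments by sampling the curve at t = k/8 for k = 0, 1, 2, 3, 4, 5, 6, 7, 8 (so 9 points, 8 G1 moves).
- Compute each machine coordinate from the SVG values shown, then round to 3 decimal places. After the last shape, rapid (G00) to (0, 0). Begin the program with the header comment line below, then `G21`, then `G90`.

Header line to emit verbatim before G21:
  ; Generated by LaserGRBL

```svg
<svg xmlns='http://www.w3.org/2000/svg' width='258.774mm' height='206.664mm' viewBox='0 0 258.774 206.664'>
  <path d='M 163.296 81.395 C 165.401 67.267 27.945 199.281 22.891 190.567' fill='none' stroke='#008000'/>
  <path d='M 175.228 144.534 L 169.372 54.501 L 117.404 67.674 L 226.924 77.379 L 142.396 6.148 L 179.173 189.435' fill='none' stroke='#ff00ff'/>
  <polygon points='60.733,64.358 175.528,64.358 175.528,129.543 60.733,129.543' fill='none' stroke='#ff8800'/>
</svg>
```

Since the viewBox matches the mm dimensions, user units are millimetres directly. The only transform is the Y-flip y_m = 206.664 − y_svg.

Shape 1 is a cubic bezier drawn with `<path>`. Its stroke #008000 means engrave at S294, F2202. After flipping Y the toolpath is (163.296,125.269) → (158.075,124.277) → (142.956,112.946) → (121.129,94.637) → (95.778,72.713) → (70.092,50.535) → (47.257,31.466) → (30.461,18.866) → (22.891,16.097).

Shape 2 is a open polyline drawn with `<path>`. Its stroke #ff00ff means cut at S816, F1288. After flipping Y the toolpath is (175.228,62.130) → (169.372,152.163) → (117.404,138.990) → (226.924,129.285) → (142.396,200.516) → (179.173,17.229).

Shape 3 is a rectangle drawn with `<polygon>`. Its stroke #ff8800 means score at S468, F2014. After flipping Y the toolpath is (60.733,142.306) → (175.528,142.306) → (175.528,77.121) → (60.733,77.121) → (60.733,142.306), returning to the start.

; Generated by LaserGRBL
G21
G90
G00 X163.296 Y125.269
M3 S294
G1 X158.075 Y124.277 F2202
G1 X142.956 Y112.946
G1 X121.129 Y94.637
G1 X95.778 Y72.713
G1 X70.092 Y50.535
G1 X47.257 Y31.466
G1 X30.461 Y18.866
G1 X22.891 Y16.097
M5
G00 X175.228 Y62.130
M3 S816
G1 X169.372 Y152.163 F1288
G1 X117.404 Y138.990
G1 X226.924 Y129.285
G1 X142.396 Y200.516
G1 X179.173 Y17.229
M5
G00 X60.733 Y142.306
M3 S468
G1 X175.528 Y142.306 F2014
G1 X175.528 Y77.121
G1 X60.733 Y77.121
G1 X60.733 Y142.306
M5
G00 X0.000 Y0.000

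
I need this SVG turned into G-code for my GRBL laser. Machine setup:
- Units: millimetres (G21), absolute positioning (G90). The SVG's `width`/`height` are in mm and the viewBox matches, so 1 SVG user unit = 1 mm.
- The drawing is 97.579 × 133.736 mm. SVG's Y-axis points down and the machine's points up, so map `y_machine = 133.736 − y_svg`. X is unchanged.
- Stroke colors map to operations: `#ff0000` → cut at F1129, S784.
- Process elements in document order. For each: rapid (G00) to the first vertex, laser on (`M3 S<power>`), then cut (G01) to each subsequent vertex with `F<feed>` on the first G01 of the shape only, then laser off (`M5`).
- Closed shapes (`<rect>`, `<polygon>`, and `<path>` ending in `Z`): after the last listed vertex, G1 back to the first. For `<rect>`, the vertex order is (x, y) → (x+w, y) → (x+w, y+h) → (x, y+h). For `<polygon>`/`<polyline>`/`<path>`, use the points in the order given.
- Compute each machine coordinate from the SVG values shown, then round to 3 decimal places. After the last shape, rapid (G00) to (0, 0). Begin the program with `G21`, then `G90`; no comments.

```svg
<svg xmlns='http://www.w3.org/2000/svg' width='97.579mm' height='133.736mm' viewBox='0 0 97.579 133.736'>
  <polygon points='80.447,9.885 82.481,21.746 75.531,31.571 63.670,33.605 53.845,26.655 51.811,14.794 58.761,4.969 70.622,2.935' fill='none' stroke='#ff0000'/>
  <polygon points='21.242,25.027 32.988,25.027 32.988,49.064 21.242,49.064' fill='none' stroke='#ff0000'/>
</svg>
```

Since the viewBox matches the mm dimensions, user units are millimetres directly. The only transform is the Y-flip y_m = 133.736 − y_svg.

Shape 1 is a regular polygon drawn with `<polygon>`. Its stroke #ff0000 means cut at S784, F1129. After flipping Y the toolpath is (80.447,123.851) → (82.481,111.990) → (75.531,102.165) → (63.670,100.131) → (53.845,107.081) → (51.811,118.942) → (58.761,128.767) → (70.622,130.801) → (80.447,123.851), returning to the start.

Shape 2 is a rectangle drawn with `<polygon>`. Its stroke #ff0000 means cut at S784, F1129. After flipping Y the toolpath is (21.242,108.709) → (32.988,108.709) → (32.988,84.672) → (21.242,84.672) → (21.242,108.709), returning to the start.

G21
G90
G00 X80.447 Y123.851
M3 S784
G01 X82.481 Y111.990 F1129
G01 X75.531 Y102.165
G01 X63.670 Y100.131
G01 X53.845 Y107.081
G01 X51.811 Y118.942
G01 X58.761 Y128.767
G01 X70.622 Y130.801
G01 X80.447 Y123.851
M5
G00 X21.242 Y108.709
M3 S784
G01 X32.988 Y108.709 F1129
G01 X32.988 Y84.672
G01 X21.242 Y84.672
G01 X21.242 Y108.709
M5
G00 X0.000 Y0.000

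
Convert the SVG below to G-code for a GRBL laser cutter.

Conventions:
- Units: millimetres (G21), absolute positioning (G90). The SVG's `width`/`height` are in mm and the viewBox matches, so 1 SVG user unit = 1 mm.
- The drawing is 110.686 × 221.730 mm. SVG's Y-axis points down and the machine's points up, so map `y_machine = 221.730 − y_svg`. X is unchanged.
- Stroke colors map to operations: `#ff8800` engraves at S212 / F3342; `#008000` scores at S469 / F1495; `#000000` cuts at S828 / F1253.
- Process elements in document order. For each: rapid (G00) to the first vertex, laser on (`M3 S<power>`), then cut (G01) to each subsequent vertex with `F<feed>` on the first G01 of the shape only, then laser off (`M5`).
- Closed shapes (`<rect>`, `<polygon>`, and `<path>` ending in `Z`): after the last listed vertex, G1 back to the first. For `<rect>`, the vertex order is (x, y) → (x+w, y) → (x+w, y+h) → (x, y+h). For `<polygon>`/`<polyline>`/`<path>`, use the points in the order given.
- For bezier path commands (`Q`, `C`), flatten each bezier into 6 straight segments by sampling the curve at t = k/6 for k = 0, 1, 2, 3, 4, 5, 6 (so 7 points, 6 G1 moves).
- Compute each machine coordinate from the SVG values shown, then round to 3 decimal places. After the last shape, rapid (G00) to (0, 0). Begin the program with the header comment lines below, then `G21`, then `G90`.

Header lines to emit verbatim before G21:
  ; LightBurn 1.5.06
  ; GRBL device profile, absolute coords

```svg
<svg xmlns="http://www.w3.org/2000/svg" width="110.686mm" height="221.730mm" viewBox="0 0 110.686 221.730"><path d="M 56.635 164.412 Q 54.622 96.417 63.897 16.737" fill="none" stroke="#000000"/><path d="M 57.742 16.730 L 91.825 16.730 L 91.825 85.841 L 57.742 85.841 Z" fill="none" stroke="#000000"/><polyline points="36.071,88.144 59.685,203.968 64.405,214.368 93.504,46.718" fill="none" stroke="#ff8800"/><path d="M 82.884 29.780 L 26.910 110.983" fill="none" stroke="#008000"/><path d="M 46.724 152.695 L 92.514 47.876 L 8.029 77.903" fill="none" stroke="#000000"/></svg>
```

Since the viewBox matches the mm dimensions, user units are millimetres directly. The only transform is the Y-flip y_m = 221.730 − y_svg.

Shape 1 is a quadratic bezier drawn with `<path>`. Its stroke #000000 means cut at S828, F1253. After flipping Y the toolpath is (56.635,57.318) → (56.278,80.308) → (56.547,103.946) → (57.444,128.234) → (58.968,153.171) → (61.119,178.758) → (63.897,204.993).

Shape 2 is a rectangle drawn with `<path>`. Its stroke #000000 means cut at S828, F1253. After flipping Y the toolpath is (57.742,205.000) → (91.825,205.000) → (91.825,135.889) → (57.742,135.889) → (57.742,205.000), returning to the start.

Shape 3 is a open polyline drawn with `<polyline>`. Its stroke #ff8800 means engrave at S212, F3342. After flipping Y the toolpath is (36.071,133.586) → (59.685,17.762) → (64.405,7.362) → (93.504,175.012).

Shape 4 is a line segment drawn with `<path>`. Its stroke #008000 means score at S469, F1495. After flipping Y the toolpath is (82.884,191.950) → (26.910,110.747).

Shape 5 is a open polyline drawn with `<path>`. Its stroke #000000 means cut at S828, F1253. After flipping Y the toolpath is (46.724,69.035) → (92.514,173.854) → (8.029,143.827).

; LightBurn 1.5.06
; GRBL device profile, absolute coords
G21
G90
G00 X56.635 Y57.318
M3 S828
G01 X56.278 Y80.308 F1253
G01 X56.547 Y103.946
G01 X57.444 Y128.234
G01 X58.968 Y153.171
G01 X61.119 Y178.758
G01 X63.897 Y204.993
M5
G00 X57.742 Y205.000
M3 S828
G01 X91.825 Y205.000 F1253
G01 X91.825 Y135.889
G01 X57.742 Y135.889
G01 X57.742 Y205.000
M5
G00 X36.071 Y133.586
M3 S212
G01 X59.685 Y17.762 F3342
G01 X64.405 Y7.362
G01 X93.504 Y175.012
M5
G00 X82.884 Y191.950
M3 S469
G01 X26.910 Y110.747 F1495
M5
G00 X46.724 Y69.035
M3 S828
G01 X92.514 Y173.854 F1253
G01 X8.029 Y143.827
M5
G00 X0.000 Y0.000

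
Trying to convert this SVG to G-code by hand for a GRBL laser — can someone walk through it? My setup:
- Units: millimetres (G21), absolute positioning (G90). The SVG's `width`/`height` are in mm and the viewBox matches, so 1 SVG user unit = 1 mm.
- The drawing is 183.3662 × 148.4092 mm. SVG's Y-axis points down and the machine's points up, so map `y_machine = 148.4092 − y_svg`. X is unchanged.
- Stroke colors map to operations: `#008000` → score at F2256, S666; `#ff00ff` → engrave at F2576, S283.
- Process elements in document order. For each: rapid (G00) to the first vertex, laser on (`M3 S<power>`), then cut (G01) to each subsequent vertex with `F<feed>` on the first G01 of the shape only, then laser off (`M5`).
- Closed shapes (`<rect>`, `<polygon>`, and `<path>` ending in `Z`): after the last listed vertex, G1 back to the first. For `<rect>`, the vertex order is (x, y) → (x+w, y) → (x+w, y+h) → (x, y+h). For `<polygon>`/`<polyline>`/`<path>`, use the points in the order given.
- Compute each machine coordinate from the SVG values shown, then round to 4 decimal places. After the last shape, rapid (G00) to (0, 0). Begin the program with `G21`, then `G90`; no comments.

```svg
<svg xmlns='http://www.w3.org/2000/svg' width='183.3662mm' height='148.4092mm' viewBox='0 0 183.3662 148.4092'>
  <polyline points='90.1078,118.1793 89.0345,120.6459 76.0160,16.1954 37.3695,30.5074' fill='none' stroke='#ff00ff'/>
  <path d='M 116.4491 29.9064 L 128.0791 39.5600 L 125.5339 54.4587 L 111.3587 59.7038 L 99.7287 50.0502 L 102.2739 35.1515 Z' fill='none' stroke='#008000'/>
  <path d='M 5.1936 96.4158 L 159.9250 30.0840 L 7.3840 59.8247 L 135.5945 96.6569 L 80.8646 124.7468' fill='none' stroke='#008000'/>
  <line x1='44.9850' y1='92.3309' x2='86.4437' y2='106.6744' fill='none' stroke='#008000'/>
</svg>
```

G21
G90
G00 X90.1078 Y30.2299
M3 S283
G01 X89.0345 Y27.7633 F2576
G01 X76.0160 Y132.2138
G01 X37.3695 Y117.9018
M5
G00 X116.4491 Y118.5028
M3 S666
G01 X128.0791 Y108.8492 F2256
G01 X125.5339 Y93.9505
G01 X111.3587 Y88.7054
G01 X99.7287 Y98.3590
G01 X102.2739 Y113.2577
G01 X116.4491 Y118.5028
M5
G00 X5.1936 Y51.9934
M3 S666
G01 X159.9250 Y118.3252 F2256
G01 X7.3840 Y88.5845
G01 X135.5945 Y51.7523
G01 X80.8646 Y23.6624
M5
G00 X44.9850 Y56.0783
M3 S666
G01 X86.4437 Y41.7348 F2256
M5
G00 X0.0000 Y0.0000

1 u = 1 mm; y_m = 148.4092 − y.

[1] `<polyline>` open polyline, #ff00ff→engrave S283 F2576: (90.1078,30.2299) → (89.0345,27.7633) → (76.0160,132.2138) → (37.3695,117.9018)

[2] `<path>` regular polygon, #008000→score S666 F2256: (116.4491,118.5028) → (128.0791,108.8492) → (125.5339,93.9505) → (111.3587,88.7054) → (99.7287,98.3590) → (102.2739,113.2577) → (116.4491,118.5028) (closed)

[3] `<path>` open polyline, #008000→score S666 F2256: (5.1936,51.9934) → (159.9250,118.3252) → (7.3840,88.5845) → (135.5945,51.7523) → (80.8646,23.6624)

[4] `<line>` line segment, #008000→score S666 F2256: (44.9850,56.0783) → (86.4437,41.7348)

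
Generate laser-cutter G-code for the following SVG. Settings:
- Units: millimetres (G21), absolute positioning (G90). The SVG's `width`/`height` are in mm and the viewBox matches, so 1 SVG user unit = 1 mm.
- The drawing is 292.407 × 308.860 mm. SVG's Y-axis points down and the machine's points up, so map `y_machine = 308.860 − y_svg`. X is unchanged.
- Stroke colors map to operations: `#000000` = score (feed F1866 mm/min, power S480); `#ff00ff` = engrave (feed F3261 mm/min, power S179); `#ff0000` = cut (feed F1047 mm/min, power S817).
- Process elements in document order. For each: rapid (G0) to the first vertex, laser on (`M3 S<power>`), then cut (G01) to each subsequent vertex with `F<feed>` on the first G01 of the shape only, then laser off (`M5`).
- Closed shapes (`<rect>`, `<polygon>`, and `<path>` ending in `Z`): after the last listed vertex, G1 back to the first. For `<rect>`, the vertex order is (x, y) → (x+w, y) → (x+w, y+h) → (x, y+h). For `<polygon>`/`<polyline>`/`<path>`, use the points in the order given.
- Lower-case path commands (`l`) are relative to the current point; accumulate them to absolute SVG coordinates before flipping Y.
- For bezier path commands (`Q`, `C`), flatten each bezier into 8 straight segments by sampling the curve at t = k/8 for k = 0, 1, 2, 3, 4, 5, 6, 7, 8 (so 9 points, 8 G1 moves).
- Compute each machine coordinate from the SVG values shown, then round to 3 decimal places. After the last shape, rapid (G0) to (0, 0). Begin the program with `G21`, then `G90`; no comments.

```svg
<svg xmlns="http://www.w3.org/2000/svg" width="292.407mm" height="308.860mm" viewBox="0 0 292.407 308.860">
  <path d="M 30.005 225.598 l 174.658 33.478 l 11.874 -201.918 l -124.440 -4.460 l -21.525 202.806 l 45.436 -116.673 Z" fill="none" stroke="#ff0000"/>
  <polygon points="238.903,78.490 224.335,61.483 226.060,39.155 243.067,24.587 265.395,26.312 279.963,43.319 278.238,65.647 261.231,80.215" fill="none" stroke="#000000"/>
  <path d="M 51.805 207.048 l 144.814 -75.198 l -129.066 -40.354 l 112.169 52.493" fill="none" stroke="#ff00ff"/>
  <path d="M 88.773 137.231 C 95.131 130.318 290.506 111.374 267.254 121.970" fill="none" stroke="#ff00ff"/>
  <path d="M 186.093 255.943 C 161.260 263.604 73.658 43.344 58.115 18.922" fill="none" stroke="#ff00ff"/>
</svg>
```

G21
G90
G0 X30.005 Y83.262
M3 S817
G01 X204.663 Y49.784 F1047
G01 X216.537 Y251.702
G01 X92.097 Y256.162
G01 X70.572 Y53.356
G01 X116.008 Y170.029
G01 X30.005 Y83.262
M5
G0 X238.903 Y230.370
M3 S480
G01 X224.335 Y247.377 F1866
G01 X226.060 Y269.705
G01 X243.067 Y284.273
G01 X265.395 Y282.548
G01 X279.963 Y265.541
G01 X278.238 Y243.213
G01 X261.231 Y228.645
G01 X238.903 Y230.370
M5
G0 X51.805 Y101.812
M3 S179
G01 X196.619 Y177.010 F3261
G01 X67.553 Y217.364
G01 X179.722 Y164.871
M5
G0 X88.773 Y171.629
M3 S179
G01 X99.221 Y174.704 F3261
G01 X122.613 Y178.420
G01 X154.170 Y182.289
G01 X189.117 Y185.825
G01 X222.676 Y188.541
G01 X250.070 Y189.948
G01 X266.522 Y189.560
G01 X267.254 Y186.890
M5
G0 X186.093 Y52.917
M3 S179
G01 X174.102 Y59.900 F3261
G01 X157.806 Y83.285
G01 X138.785 Y118.106
G01 X118.620 Y159.396
G01 X98.891 Y202.191
G01 X81.177 Y241.523
G01 X67.058 Y272.427
G01 X58.115 Y289.938
M5
G0 X0.000 Y0.000

1 u = 1 mm; y_m = 308.860 − y.

[1] `<path>` closed polygon, #ff0000→cut S817 F1047: (30.005,83.262) → (204.663,49.784) → (216.537,251.702) → (92.097,256.162) → (70.572,53.356) → (116.008,170.029) → (30.005,83.262) (closed)

[2] `<polygon>` regular polygon, #000000→score S480 F1866: (238.903,230.370) → (224.335,247.377) → (226.060,269.705) → (243.067,284.273) → (265.395,282.548) → (279.963,265.541) → (278.238,243.213) → (261.231,228.645) → (238.903,230.370) (closed)

[3] `<path>` open polyline, #ff00ff→engrave S179 F3261: (51.805,101.812) → (196.619,177.010) → (67.553,217.364) → (179.722,164.871)

[4] `<path>` cubic bezier, #ff00ff→engrave S179 F3261: (88.773,171.629) → (99.221,174.704) → (122.613,178.420) → (154.170,182.289) → (189.117,185.825) → (222.676,188.541) → (250.070,189.948) → (266.522,189.560) → (267.254,186.890)

[5] `<path>` cubic bezier, #ff00ff→engrave S179 F3261: (186.093,52.917) → (174.102,59.900) → (157.806,83.285) → (138.785,118.106) → (118.620,159.396) → (98.891,202.191) → (81.177,241.523) → (67.058,272.427) → (58.115,289.938)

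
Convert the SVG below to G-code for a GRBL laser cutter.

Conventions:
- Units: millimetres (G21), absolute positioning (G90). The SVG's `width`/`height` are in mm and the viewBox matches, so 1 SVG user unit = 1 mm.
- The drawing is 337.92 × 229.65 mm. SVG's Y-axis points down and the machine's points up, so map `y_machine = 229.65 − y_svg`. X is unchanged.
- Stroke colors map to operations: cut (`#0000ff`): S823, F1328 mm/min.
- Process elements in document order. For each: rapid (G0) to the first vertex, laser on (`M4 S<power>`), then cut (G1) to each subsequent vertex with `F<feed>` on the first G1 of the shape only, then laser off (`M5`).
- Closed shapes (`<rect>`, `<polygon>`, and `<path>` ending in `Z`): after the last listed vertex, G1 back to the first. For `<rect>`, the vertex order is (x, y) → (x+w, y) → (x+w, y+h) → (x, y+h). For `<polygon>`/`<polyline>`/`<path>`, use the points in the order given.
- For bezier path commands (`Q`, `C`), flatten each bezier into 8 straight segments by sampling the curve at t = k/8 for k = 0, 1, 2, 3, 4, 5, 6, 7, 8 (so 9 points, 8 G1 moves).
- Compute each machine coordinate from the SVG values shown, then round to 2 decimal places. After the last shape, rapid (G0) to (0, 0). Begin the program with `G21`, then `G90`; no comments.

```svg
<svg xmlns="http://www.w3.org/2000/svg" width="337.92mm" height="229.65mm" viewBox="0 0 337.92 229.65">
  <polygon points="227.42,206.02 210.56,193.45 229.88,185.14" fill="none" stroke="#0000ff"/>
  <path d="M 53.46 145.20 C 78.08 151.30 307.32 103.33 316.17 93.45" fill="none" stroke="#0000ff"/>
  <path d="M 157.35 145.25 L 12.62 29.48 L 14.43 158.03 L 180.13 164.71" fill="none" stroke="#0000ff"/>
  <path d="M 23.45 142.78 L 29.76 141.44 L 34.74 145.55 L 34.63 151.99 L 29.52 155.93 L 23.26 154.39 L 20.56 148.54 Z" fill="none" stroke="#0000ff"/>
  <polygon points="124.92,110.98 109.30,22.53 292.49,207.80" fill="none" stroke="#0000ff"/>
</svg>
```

G21
G90
G0 X227.42 Y23.63
M4 S823
G1 X210.56 Y36.20 F1328
G1 X229.88 Y44.51
G1 X227.42 Y23.63
M5
G0 X53.46 Y84.45
M4 S823
G1 X71.45 Y84.52 F1328
G1 X103.65 Y88.57
G1 X145.07 Y95.54
G1 X190.73 Y104.33
G1 X235.65 Y113.88
G1 X274.85 Y123.09
G1 X303.35 Y130.89
G1 X316.17 Y136.20
M5
G0 X157.35 Y84.40
M4 S823
G1 X12.62 Y200.17 F1328
G1 X14.43 Y71.62
G1 X180.13 Y64.94
M5
G0 X23.45 Y86.87
M4 S823
G1 X29.76 Y88.21 F1328
G1 X34.74 Y84.10
G1 X34.63 Y77.66
G1 X29.52 Y73.72
G1 X23.26 Y75.26
G1 X20.56 Y81.11
G1 X23.45 Y86.87
M5
G0 X124.92 Y118.67
M4 S823
G1 X109.30 Y207.12 F1328
G1 X292.49 Y21.85
G1 X124.92 Y118.67
M5
G0 X0.00 Y0.00

viewBox `0 0 337.92 229.65` with mm width/height → 1 unit = 1 mm. Flip: y_m = 229.65 − y_svg.

**Shape 1** — `<polygon>` regular polygon, stroke `#0000ff` → cut (S823, F1328). Machine vertices: (227.42,23.63) → (210.56,36.20) → (229.88,44.51) → (227.42,23.63). Closed: final G1 returns to the first vertex.

**Shape 2** — `<path>` cubic bezier, stroke `#0000ff` → cut (S823, F1328). Control points (SVG): P0=(53.46,145.20), P1=(78.08,151.30), P2=(307.32,103.33), P3=(316.17,93.45); sampled at t=k/8. Machine vertices: (53.46,84.45) → (71.45,84.52) → (103.65,88.57) → (145.07,95.54) → (190.73,104.33) → (235.65,113.88) → (274.85,123.09) → (303.35,130.89) → (316.17,136.20). Open path.

**Shape 3** — `<path>` open polyline, stroke `#0000ff` → cut (S823, F1328). Machine vertices: (157.35,84.40) → (12.62,200.17) → (14.43,71.62) → (180.13,64.94). Open path.

**Shape 4** — `<path>` regular polygon, stroke `#0000ff` → cut (S823, F1328). Machine vertices: (23.45,86.87) → (29.76,88.21) → (34.74,84.10) → (34.63,77.66) → (29.52,73.72) → (23.26,75.26) → (20.56,81.11) → (23.45,86.87). Closed: final G1 returns to the first vertex.

**Shape 5** — `<polygon>` closed polygon, stroke `#0000ff` → cut (S823, F1328). Machine vertices: (124.92,118.67) → (109.30,207.12) → (292.49,21.85) → (124.92,118.67). Closed: final G1 returns to the first vertex.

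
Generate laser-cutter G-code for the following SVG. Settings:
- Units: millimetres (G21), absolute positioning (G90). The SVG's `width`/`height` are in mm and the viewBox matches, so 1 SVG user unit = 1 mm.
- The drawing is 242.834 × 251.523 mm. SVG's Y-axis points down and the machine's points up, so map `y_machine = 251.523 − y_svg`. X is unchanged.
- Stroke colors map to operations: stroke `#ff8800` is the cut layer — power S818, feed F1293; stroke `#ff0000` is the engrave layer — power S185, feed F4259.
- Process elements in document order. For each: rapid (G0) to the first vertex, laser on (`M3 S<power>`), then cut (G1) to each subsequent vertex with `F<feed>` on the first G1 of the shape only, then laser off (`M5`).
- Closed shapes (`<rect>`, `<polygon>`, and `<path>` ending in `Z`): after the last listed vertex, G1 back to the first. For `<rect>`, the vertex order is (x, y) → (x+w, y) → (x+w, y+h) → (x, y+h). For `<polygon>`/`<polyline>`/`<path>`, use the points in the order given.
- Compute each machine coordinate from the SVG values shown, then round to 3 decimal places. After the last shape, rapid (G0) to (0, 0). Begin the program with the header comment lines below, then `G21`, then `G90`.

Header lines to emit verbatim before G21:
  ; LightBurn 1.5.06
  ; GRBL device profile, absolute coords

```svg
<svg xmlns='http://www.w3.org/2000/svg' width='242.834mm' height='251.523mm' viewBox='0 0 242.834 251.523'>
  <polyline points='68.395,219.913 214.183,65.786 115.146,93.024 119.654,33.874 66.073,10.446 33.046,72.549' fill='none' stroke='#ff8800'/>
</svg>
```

; LightBurn 1.5.06
; GRBL device profile, absolute coords
G21
G90
G0 X68.395 Y31.610
M3 S818
G1 X214.183 Y185.737 F1293
G1 X115.146 Y158.499
G1 X119.654 Y217.649
G1 X66.073 Y241.077
G1 X33.046 Y178.974
M5
G0 X0.000 Y0.000

Since the viewBox matches the mm dimensions, user units are millimetres directly. The only transform is the Y-flip y_m = 251.523 − y_svg.

Shape 1 is a open polyline drawn with `<polyline>`. Its stroke #ff8800 means cut at S818, F1293. After flipping Y the toolpath is (68.395,31.610) → (214.183,185.737) → (115.146,158.499) → (119.654,217.649) → (66.073,241.077) → (33.046,178.974).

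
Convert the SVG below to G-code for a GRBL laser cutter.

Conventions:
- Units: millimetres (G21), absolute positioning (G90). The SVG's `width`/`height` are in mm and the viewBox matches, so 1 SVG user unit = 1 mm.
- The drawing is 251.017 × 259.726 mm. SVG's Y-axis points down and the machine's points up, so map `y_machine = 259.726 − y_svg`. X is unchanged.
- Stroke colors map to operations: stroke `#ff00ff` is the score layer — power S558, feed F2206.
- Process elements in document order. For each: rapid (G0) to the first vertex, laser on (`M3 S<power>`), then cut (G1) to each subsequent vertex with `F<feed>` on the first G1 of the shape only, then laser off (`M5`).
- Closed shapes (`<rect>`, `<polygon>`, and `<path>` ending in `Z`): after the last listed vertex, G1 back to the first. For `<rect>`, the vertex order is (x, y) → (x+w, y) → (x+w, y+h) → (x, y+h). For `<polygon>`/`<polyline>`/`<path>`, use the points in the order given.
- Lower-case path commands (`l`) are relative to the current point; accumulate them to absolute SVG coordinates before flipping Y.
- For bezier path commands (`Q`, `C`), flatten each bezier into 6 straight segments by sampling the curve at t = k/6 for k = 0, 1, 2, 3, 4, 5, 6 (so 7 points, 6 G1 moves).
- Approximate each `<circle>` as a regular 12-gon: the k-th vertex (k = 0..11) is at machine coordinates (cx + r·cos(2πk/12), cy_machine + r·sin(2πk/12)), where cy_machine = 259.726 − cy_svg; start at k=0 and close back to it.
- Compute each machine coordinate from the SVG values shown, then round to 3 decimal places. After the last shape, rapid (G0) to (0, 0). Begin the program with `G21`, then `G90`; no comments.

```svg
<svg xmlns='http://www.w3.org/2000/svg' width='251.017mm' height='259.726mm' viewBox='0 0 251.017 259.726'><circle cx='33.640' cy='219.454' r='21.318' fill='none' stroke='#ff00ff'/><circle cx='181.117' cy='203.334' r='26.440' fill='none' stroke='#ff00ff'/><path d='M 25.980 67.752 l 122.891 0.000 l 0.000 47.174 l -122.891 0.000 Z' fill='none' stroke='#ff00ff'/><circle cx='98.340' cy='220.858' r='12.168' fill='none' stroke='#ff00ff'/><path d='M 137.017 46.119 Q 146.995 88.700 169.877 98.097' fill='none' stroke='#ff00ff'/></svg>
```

Since the viewBox matches the mm dimensions, user units are millimetres directly. The only transform is the Y-flip y_m = 259.726 − y_svg.

Shape 1 is a circle drawn with `<circle>`. Its stroke #ff00ff means score at S558, F2206. After flipping Y the toolpath is (54.958,40.272) → (52.102,50.931) → (44.299,58.734) → (33.640,61.590) → (22.981,58.734) → (15.178,50.931) → (12.322,40.272) → (15.178,29.613) → (22.981,21.810) → (33.640,18.954) → (44.299,21.810) → (52.102,29.613) → (54.958,40.272), returning to the start.

Shape 2 is a circle drawn with `<circle>`. Its stroke #ff00ff means score at S558, F2206. After flipping Y the toolpath is (207.557,56.392) → (204.015,69.612) → (194.337,79.290) → (181.117,82.832) → (167.897,79.290) → (158.219,69.612) → (154.677,56.392) → (158.219,43.172) → (167.897,33.494) → (181.117,29.952) → (194.337,33.494) → (204.015,43.172) → (207.557,56.392), returning to the start.

Shape 3 is a rectangle drawn with `<path>`. Its stroke #ff00ff means score at S558, F2206. After flipping Y the toolpath is (25.980,191.974) → (148.871,191.974) → (148.871,144.800) → (25.980,144.800) → (25.980,191.974), returning to the start.

Shape 4 is a circle drawn with `<circle>`. Its stroke #ff00ff means score at S558, F2206. After flipping Y the toolpath is (110.508,38.868) → (108.878,44.952) → (104.424,49.406) → (98.340,51.036) → (92.256,49.406) → (87.802,44.952) → (86.172,38.868) → (87.802,32.784) → (92.256,28.330) → (98.340,26.700) → (104.424,28.330) → (108.878,32.784) → (110.508,38.868), returning to the start.

Shape 5 is a quadratic bezier drawn with `<path>`. Its stroke #ff00ff means score at S558, F2206. After flipping Y the toolpath is (137.017,213.607) → (140.701,200.335) → (145.103,188.907) → (150.221,179.322) → (156.056,171.581) → (162.608,165.683) → (169.877,161.629).

G21
G90
G0 X54.958 Y40.272
M3 S558
G1 X52.102 Y50.931 F2206
G1 X44.299 Y58.734
G1 X33.640 Y61.590
G1 X22.981 Y58.734
G1 X15.178 Y50.931
G1 X12.322 Y40.272
G1 X15.178 Y29.613
G1 X22.981 Y21.810
G1 X33.640 Y18.954
G1 X44.299 Y21.810
G1 X52.102 Y29.613
G1 X54.958 Y40.272
M5
G0 X207.557 Y56.392
M3 S558
G1 X204.015 Y69.612 F2206
G1 X194.337 Y79.290
G1 X181.117 Y82.832
G1 X167.897 Y79.290
G1 X158.219 Y69.612
G1 X154.677 Y56.392
G1 X158.219 Y43.172
G1 X167.897 Y33.494
G1 X181.117 Y29.952
G1 X194.337 Y33.494
G1 X204.015 Y43.172
G1 X207.557 Y56.392
M5
G0 X25.980 Y191.974
M3 S558
G1 X148.871 Y191.974 F2206
G1 X148.871 Y144.800
G1 X25.980 Y144.800
G1 X25.980 Y191.974
M5
G0 X110.508 Y38.868
M3 S558
G1 X108.878 Y44.952 F2206
G1 X104.424 Y49.406
G1 X98.340 Y51.036
G1 X92.256 Y49.406
G1 X87.802 Y44.952
G1 X86.172 Y38.868
G1 X87.802 Y32.784
G1 X92.256 Y28.330
G1 X98.340 Y26.700
G1 X104.424 Y28.330
G1 X108.878 Y32.784
G1 X110.508 Y38.868
M5
G0 X137.017 Y213.607
M3 S558
G1 X140.701 Y200.335 F2206
G1 X145.103 Y188.907
G1 X150.221 Y179.322
G1 X156.056 Y171.581
G1 X162.608 Y165.683
G1 X169.877 Y161.629
M5
G0 X0.000 Y0.000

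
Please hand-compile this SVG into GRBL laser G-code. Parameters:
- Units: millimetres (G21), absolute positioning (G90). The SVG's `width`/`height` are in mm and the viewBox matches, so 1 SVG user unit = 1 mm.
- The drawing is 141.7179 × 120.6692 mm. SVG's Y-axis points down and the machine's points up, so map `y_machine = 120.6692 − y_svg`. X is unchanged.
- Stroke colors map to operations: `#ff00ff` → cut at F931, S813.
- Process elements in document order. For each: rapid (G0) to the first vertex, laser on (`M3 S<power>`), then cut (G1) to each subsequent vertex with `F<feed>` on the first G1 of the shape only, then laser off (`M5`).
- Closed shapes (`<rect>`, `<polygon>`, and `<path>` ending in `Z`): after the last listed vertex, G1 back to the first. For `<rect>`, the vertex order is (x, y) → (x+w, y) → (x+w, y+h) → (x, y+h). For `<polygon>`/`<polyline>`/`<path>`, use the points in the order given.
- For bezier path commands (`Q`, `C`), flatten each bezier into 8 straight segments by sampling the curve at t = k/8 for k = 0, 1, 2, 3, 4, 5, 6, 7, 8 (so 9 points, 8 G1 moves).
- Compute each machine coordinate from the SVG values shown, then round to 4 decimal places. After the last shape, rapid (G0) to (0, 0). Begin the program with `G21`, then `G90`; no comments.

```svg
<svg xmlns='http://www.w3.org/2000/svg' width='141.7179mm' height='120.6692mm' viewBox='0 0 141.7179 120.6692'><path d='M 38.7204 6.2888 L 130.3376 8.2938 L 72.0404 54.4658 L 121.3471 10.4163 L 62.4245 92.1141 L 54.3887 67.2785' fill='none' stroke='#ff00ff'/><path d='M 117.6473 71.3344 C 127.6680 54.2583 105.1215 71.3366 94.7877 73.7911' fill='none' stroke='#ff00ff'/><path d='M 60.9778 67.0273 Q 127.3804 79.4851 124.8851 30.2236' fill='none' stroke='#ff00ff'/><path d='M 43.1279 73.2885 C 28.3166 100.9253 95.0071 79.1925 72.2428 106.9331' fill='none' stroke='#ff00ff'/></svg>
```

G21
G90
G0 X38.7204 Y114.3804
M3 S813
G1 X130.3376 Y112.3754 F931
G1 X72.0404 Y66.2034
G1 X121.3471 Y110.2529
G1 X62.4245 Y28.5551
G1 X54.3887 Y53.3907
M5
G0 X117.6473 Y49.3348
M3 S813
G1 X119.9659 Y54.2326 F931
G1 X119.7562 Y56.5001
G1 X117.5427 Y56.7088
G1 X113.8504 Y55.4304
G1 X109.2040 Y53.2365
G1 X104.1282 Y50.6988
G1 X99.1479 Y48.3888
G1 X94.7877 Y46.8781
M5
G0 X60.9778 Y53.6419
M3 S813
G1 X76.5019 Y51.4918 F931
G1 X89.8730 Y51.2705
G1 X101.0910 Y52.9778
G1 X110.1559 Y56.6139
G1 X117.0678 Y62.1788
G1 X121.8266 Y69.6723
G1 X124.4324 Y79.0946
G1 X124.8851 Y90.4456
M5
G0 X43.1279 Y47.3807
M3 S813
G1 X41.0602 Y39.1380 F931
G1 X44.6298 Y34.3655
G1 X51.8335 Y31.9047
G1 X60.6677 Y30.5973
G1 X69.1292 Y29.2851
G1 X75.2144 Y26.8097
G1 X76.9201 Y22.0128
G1 X72.2428 Y13.7361
M5
G0 X0.0000 Y0.0000

viewBox `0 0 141.7179 120.6692` with mm width/height → 1 unit = 1 mm. Flip: y_m = 120.6692 − y_svg.

**Shape 1** — `<path>` open polyline, stroke `#ff00ff` → cut (S813, F931). Machine vertices: (38.7204,114.3804) → (130.3376,112.3754) → (72.0404,66.2034) → (121.3471,110.2529) → (62.4245,28.5551) → (54.3887,53.3907). Open path.

**Shape 2** — `<path>` cubic bezier, stroke `#ff00ff` → cut (S813, F931). Control points (SVG): P0=(117.6473,71.3344), P1=(127.6680,54.2583), P2=(105.1215,71.3366), P3=(94.7877,73.7911); sampled at t=k/8. Machine vertices: (117.6473,49.3348) → (119.9659,54.2326) → (119.7562,56.5001) → (117.5427,56.7088) → (113.8504,55.4304) → (109.2040,53.2365) → (104.1282,50.6988) → (99.1479,48.3888) → (94.7877,46.8781). Open path.

**Shape 3** — `<path>` quadratic bezier, stroke `#ff00ff` → cut (S813, F931). Control points (SVG): P0=(60.9778,67.0273), P1=(127.3804,79.4851), P2=(124.8851,30.2236); sampled at t=k/8. Machine vertices: (60.9778,53.6419) → (76.5019,51.4918) → (89.8730,51.2705) → (101.0910,52.9778) → (110.1559,56.6139) → (117.0678,62.1788) → (121.8266,69.6723) → (124.4324,79.0946) → (124.8851,90.4456). Open path.

**Shape 4** — `<path>` cubic bezier, stroke `#ff00ff` → cut (S813, F931). Control points (SVG): P0=(43.1279,73.2885), P1=(28.3166,100.9253), P2=(95.0071,79.1925), P3=(72.2428,106.9331); sampled at t=k/8. Machine vertices: (43.1279,47.3807) → (41.0602,39.1380) → (44.6298,34.3655) → (51.8335,31.9047) → (60.6677,30.5973) → (69.1292,29.2851) → (75.2144,26.8097) → (76.9201,22.0128) → (72.2428,13.7361). Open path.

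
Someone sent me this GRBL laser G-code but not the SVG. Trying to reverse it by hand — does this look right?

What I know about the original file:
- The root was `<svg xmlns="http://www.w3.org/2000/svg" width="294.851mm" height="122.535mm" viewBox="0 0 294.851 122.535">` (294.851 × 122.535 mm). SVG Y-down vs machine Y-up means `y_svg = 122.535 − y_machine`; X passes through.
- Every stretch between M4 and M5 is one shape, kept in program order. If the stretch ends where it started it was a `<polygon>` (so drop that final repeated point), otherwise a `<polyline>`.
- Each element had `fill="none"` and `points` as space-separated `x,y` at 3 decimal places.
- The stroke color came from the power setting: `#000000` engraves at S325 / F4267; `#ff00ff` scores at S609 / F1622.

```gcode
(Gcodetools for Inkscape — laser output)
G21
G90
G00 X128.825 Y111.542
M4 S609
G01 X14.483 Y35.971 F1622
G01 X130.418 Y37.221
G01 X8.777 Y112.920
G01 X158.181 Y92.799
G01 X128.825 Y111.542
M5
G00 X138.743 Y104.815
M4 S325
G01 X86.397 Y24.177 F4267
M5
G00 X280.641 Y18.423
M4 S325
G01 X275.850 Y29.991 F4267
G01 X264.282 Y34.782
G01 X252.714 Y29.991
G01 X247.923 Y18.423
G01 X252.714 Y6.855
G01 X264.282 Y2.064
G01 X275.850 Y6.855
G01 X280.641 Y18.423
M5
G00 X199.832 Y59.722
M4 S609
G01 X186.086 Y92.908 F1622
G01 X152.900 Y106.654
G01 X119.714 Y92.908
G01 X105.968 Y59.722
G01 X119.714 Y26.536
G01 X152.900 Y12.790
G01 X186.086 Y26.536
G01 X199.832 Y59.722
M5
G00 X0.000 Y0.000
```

y_svg = 122.535 − y_m.

[1] S609→`#ff00ff` (score); closed run; points: 128.825,10.993 14.483,86.564 130.418,85.314 8.777,9.615 158.181,29.736

[2] S325→`#000000` (engrave); open run; points: 138.743,17.720 86.397,98.358

[3] S325→`#000000` (engrave); closed run; points: 280.641,104.112 275.850,92.544 264.282,87.753 252.714,92.544 247.923,104.112 252.714,115.680 264.282,120.471 275.850,115.680

[4] S609→`#ff00ff` (score); closed run; points: 199.832,62.813 186.086,29.627 152.900,15.881 119.714,29.627 105.968,62.813 119.714,95.999 152.900,109.745 186.086,95.999

<svg xmlns="http://www.w3.org/2000/svg" width="294.851mm" height="122.535mm" viewBox="0 0 294.851 122.535">
  <polygon points="128.825,10.993 14.483,86.564 130.418,85.314 8.777,9.615 158.181,29.736" fill="none" stroke="#ff00ff"/>
  <polyline points="138.743,17.720 86.397,98.358" fill="none" stroke="#000000"/>
  <polygon points="280.641,104.112 275.850,92.544 264.282,87.753 252.714,92.544 247.923,104.112 252.714,115.680 264.282,120.471 275.850,115.680" fill="none" stroke="#000000"/>
  <polygon points="199.832,62.813 186.086,29.627 152.900,15.881 119.714,29.627 105.968,62.813 119.714,95.999 152.900,109.745 186.086,95.999" fill="none" stroke="#ff00ff"/>
</svg>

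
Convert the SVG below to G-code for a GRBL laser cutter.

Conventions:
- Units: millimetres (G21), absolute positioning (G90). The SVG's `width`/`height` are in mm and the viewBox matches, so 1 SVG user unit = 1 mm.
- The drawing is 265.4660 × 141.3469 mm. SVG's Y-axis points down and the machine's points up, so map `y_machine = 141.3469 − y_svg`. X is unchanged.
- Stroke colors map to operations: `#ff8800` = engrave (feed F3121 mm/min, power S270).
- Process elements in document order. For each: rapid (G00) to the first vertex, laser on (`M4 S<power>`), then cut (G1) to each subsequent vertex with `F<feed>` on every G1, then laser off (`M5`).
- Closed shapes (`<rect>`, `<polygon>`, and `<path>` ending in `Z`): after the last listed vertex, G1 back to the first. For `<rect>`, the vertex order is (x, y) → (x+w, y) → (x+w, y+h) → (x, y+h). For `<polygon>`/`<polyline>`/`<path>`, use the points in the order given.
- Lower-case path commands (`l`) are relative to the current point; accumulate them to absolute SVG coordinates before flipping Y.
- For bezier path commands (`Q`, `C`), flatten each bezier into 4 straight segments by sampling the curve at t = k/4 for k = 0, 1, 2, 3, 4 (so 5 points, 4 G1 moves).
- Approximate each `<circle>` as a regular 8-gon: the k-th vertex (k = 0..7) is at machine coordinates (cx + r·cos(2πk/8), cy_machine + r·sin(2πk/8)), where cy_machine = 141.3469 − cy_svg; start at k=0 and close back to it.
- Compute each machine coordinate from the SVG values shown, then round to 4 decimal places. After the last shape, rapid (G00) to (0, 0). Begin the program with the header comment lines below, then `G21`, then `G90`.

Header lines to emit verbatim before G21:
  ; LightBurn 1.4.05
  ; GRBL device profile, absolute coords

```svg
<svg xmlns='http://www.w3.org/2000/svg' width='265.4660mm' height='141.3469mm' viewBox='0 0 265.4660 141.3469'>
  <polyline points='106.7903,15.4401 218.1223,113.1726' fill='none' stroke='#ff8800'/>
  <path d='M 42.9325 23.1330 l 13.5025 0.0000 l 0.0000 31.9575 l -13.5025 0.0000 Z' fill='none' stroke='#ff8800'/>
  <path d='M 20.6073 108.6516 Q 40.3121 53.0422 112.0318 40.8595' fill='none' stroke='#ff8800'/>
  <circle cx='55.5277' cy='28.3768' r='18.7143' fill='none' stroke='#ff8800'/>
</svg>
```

Since the viewBox matches the mm dimensions, user units are millimetres directly. The only transform is the Y-flip y_m = 141.3469 − y_svg.

Shape 1 is a line segment drawn with `<polyline>`. Its stroke #ff8800 means engrave at S270, F3121. After flipping Y the toolpath is (106.7903,125.9068) → (218.1223,28.1743).

Shape 2 is a rectangle drawn with `<path>`. Its stroke #ff8800 means engrave at S270, F3121. After flipping Y the toolpath is (42.9325,118.2139) → (56.4350,118.2139) → (56.4350,86.2564) → (42.9325,86.2564) → (42.9325,118.2139), returning to the start.

Shape 3 is a quadratic bezier drawn with `<path>`. Its stroke #ff8800 means engrave at S270, F3121. After flipping Y the toolpath is (20.6073,32.6953) → (33.7106,57.7858) → (53.3158,77.4480) → (79.4229,91.6819) → (112.0318,100.4874).

Shape 4 is a circle drawn with `<circle>`. Its stroke #ff8800 means engrave at S270, F3121. After flipping Y the toolpath is (74.2420,112.9701) → (68.7607,126.2031) → (55.5277,131.6844) → (42.2947,126.2031) → (36.8134,112.9701) → (42.2947,99.7371) → (55.5277,94.2558) → (68.7607,99.7371) → (74.2420,112.9701), returning to the start.

; LightBurn 1.4.05
; GRBL device profile, absolute coords
G21
G90
G00 X106.7903 Y125.9068
M4 S270
G1 X218.1223 Y28.1743 F3121
M5
G00 X42.9325 Y118.2139
M4 S270
G1 X56.4350 Y118.2139 F3121
G1 X56.4350 Y86.2564 F3121
G1 X42.9325 Y86.2564 F3121
G1 X42.9325 Y118.2139 F3121
M5
G00 X20.6073 Y32.6953
M4 S270
G1 X33.7106 Y57.7858 F3121
G1 X53.3158 Y77.4480 F3121
G1 X79.4229 Y91.6819 F3121
G1 X112.0318 Y100.4874 F3121
M5
G00 X74.2420 Y112.9701
M4 S270
G1 X68.7607 Y126.2031 F3121
G1 X55.5277 Y131.6844 F3121
G1 X42.2947 Y126.2031 F3121
G1 X36.8134 Y112.9701 F3121
G1 X42.2947 Y99.7371 F3121
G1 X55.5277 Y94.2558 F3121
G1 X68.7607 Y99.7371 F3121
G1 X74.2420 Y112.9701 F3121
M5
G00 X0.0000 Y0.0000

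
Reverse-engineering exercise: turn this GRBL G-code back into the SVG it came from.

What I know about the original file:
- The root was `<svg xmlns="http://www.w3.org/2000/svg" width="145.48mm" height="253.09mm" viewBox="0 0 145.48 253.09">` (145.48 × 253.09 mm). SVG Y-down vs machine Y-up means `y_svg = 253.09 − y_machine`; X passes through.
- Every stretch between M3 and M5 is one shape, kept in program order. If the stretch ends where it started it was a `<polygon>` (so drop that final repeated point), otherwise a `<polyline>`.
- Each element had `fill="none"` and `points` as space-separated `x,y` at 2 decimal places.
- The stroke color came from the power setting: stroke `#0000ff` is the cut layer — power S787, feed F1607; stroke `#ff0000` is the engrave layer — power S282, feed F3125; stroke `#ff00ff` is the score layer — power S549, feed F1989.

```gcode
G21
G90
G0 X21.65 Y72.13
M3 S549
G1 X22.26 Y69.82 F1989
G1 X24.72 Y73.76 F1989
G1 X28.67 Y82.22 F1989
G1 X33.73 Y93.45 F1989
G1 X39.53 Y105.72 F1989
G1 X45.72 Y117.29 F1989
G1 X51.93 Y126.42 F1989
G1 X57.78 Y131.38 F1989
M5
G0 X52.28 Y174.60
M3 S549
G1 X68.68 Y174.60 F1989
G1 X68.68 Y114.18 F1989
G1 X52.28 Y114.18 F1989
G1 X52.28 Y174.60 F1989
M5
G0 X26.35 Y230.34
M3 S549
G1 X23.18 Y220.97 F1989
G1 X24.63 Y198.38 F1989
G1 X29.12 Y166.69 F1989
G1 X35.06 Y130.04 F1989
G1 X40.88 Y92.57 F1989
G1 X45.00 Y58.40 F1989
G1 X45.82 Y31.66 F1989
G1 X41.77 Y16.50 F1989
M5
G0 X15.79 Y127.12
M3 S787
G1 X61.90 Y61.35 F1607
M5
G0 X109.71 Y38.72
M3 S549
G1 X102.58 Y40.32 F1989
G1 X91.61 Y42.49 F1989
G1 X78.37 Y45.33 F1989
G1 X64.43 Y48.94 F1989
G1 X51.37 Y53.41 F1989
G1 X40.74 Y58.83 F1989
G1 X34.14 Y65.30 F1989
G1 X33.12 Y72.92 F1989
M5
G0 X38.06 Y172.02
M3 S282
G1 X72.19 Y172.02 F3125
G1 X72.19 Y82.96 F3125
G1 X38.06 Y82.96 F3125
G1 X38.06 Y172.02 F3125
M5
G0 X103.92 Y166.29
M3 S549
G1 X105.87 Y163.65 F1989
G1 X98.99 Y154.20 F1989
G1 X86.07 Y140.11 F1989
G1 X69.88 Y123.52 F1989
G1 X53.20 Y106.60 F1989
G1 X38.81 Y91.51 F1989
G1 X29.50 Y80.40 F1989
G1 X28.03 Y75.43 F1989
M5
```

Machine Y-up, SVG Y-down with viewBox height 253.09, so y_svg = 253.09 − y_machine; X carries over.

Run 1: the run's S549 means `#ff00ff` (score). The run is open, so emit a `<polyline>` with points (Y-flipped): 21.65,180.96 22.26,183.27 24.72,179.33 28.67,170.87 33.73,159.64 39.53,147.37 45.72,135.80 51.93,126.67 57.78,121.71.

Run 2: S549 ⇒ score layer `#ff00ff`. The run returns to its start, so emit a `<polygon>` with points (Y-flipped): 52.28,78.49 68.68,78.49 68.68,138.91 52.28,138.91.

Run 3: S549 ⇒ score layer `#ff00ff`. The run is open, so emit a `<polyline>` with points (Y-flipped): 26.35,22.75 23.18,32.12 24.63,54.71 29.12,86.40 35.06,123.05 40.88,160.52 45.00,194.69 45.82,221.43 41.77,236.59.

Run 4: the run's S787 means `#0000ff` (cut). The run is open, so emit a `<polyline>` with points (Y-flipped): 15.79,125.97 61.90,191.74.

Run 5: S549 ⇒ score layer `#ff00ff`. The run is open, so emit a `<polyline>` with points (Y-flipped): 109.71,214.37 102.58,212.77 91.61,210.60 78.37,207.76 64.43,204.15 51.37,199.68 40.74,194.26 34.14,187.79 33.12,180.17.

Run 6: the run's S282 means `#ff0000` (engrave). The run returns to its start, so emit a `<polygon>` with points (Y-flipped): 38.06,81.07 72.19,81.07 72.19,170.13 38.06,170.13.

Run 7: S549 ⇒ score layer `#ff00ff`. The run is open, so emit a `<polyline>` with points (Y-flipped): 103.92,86.80 105.87,89.44 98.99,98.89 86.07,112.98 69.88,129.57 53.20,146.49 38.81,161.58 29.50,172.69 28.03,177.66.

<svg xmlns="http://www.w3.org/2000/svg" width="145.48mm" height="253.09mm" viewBox="0 0 145.48 253.09">
  <polyline points="21.65,180.96 22.26,183.27 24.72,179.33 28.67,170.87 33.73,159.64 39.53,147.37 45.72,135.80 51.93,126.67 57.78,121.71" fill="none" stroke="#ff00ff"/>
  <polygon points="52.28,78.49 68.68,78.49 68.68,138.91 52.28,138.91" fill="none" stroke="#ff00ff"/>
  <polyline points="26.35,22.75 23.18,32.12 24.63,54.71 29.12,86.40 35.06,123.05 40.88,160.52 45.00,194.69 45.82,221.43 41.77,236.59" fill="none" stroke="#ff00ff"/>
  <polyline points="15.79,125.97 61.90,191.74" fill="none" stroke="#0000ff"/>
  <polyline points="109.71,214.37 102.58,212.77 91.61,210.60 78.37,207.76 64.43,204.15 51.37,199.68 40.74,194.26 34.14,187.79 33.12,180.17" fill="none" stroke="#ff00ff"/>
  <polygon points="38.06,81.07 72.19,81.07 72.19,170.13 38.06,170.13" fill="none" stroke="#ff0000"/>
  <polyline points="103.92,86.80 105.87,89.44 98.99,98.89 86.07,112.98 69.88,129.57 53.20,146.49 38.81,161.58 29.50,172.69 28.03,177.66" fill="none" stroke="#ff00ff"/>
</svg>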